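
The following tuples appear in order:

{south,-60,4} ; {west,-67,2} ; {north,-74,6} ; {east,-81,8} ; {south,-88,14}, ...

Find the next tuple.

{west,-95,22}

Direction: repeats south → west → north → east; south, west, north, east, south → west.
For the second slot, −7 each step: -60, -67, -74, -81, -88 → -95.
Third slot: 4, 2, 6, 8, 14 → 22 (each term is the sum of the two before it).
So the next tuple is {west,-95,22}.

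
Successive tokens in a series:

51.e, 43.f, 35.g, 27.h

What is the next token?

19.i

First component goes 51, 43, 35, 27 → 19 (−8 each step).
Letter: e, f, g, h → i (letters move forward 1 place in the alphabet).
So the next token is 19.i.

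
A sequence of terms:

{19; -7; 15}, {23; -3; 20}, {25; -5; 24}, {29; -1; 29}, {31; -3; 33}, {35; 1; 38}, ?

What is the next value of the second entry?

-1

Second entry: -7, -3, -5, -1, -3, 1 → -1 (alternating steps +4, −2, +4, −2, …).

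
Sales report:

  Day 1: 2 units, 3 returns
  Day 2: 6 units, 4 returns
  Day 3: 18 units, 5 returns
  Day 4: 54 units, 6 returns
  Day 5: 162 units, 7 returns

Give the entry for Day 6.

486 units, 8 returns

For the units, ×3 each step: 2, 6, 18, 54, 162 → 486.
Returns: +1 each step, so 3, 4, 5, 6, 7 → 8.
Combining the parts gives 486 units, 8 returns.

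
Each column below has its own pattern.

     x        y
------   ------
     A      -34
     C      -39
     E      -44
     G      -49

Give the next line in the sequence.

Column x: letters move forward 2 places in the alphabet, so A, C, E, G → I.
Column y goes -34, -39, -44, -49 → -54 (−5 each step).
Putting it together: I  -54.

I  -54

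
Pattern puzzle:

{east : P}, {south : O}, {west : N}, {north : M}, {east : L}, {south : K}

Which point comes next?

Direction: east, south, west, north, east, south → west (repeats east → south → west → north).
Letter: letters move back 1 place in the alphabet; P, O, N, M, L, K → J.
Putting it together: {west : J}.

{west : J}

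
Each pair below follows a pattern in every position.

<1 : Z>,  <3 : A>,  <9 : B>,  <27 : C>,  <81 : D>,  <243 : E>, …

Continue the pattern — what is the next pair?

First part: ×3 each step, so 1, 3, 9, 27, 81, 243 → 729.
Letter — letters move forward 1 place in the alphabet, wrapping Z→A: Z, A, B, C, D, E → F.
Putting it together: <729 : F>.

<729 : F>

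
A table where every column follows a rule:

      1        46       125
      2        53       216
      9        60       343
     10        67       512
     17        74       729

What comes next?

18  81  1000

For the first component, alternating steps +1, +7, +1, +7, …: 1, 2, 9, 10, 17 → 18.
Second component goes 46, 53, 60, 67, 74 → 81 (+7 each step).
Third component — perfect cubes: 5³, 6³, 7³, …: 125, 216, 343, 512, 729 → 1000.
So the next row is 18  81  1000.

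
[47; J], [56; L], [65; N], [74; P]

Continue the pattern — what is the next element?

[83; R]

First part — +9 each step: 47, 56, 65, 74 → 83.
Letter — letters move forward 2 places in the alphabet: J, L, N, P → R.
So the next element is [83; R].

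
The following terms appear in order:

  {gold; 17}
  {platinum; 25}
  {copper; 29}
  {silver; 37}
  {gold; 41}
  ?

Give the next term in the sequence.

Metal — repeats gold → platinum → copper → silver: gold, platinum, copper, silver, gold → platinum.
Second entry: alternating steps +8, +4, +8, +4, …, so 17, 25, 29, 37, 41 → 49.
So the next term is {platinum; 49}.

{platinum; 49}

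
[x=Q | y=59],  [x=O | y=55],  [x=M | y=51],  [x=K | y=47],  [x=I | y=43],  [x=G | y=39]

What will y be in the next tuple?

Y goes 59, 55, 51, 47, 43, 39 → 35 (−4 each step).

35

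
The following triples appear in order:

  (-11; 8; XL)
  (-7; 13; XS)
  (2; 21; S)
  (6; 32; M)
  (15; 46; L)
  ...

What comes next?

First value: alternating steps +4, +9, +4, +9, …; -11, -7, 2, 6, 15 → 19.
Second value: 8, 13, 21, 32, 46 → 63 (differences are 5, 8, 11, … (increasing by 3 each time)).
Size: runs through clothing sizes XS→XL, so XL, XS, S, M, L → XL.
Putting it together: (19; 63; XL).

(19; 63; XL)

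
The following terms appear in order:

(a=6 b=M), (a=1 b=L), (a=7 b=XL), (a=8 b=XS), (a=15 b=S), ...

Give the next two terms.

(a=23 b=M), (a=38 b=L)

A: each term is the sum of the two before it, so 6, 1, 7, 8, 15 → 23 → 38.
For the b, runs through clothing sizes XS→XL: M, L, XL, XS, S → M → L.
So the next two terms are (a=23 b=M) and (a=38 b=L).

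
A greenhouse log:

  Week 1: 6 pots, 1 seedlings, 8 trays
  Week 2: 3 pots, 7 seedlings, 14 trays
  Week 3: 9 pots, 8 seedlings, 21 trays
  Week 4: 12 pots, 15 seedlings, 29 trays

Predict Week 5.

21 pots, 23 seedlings, 38 trays

Pots goes 6, 3, 9, 12 → 21 (each term is the sum of the two before it).
Seedlings: each term is the sum of the two before it, so 1, 7, 8, 15 → 23.
Trays: differences are 6, 7, 8, … (increasing by 1 each time), so 8, 14, 21, 29 → 38.
So the next record is 21 pots, 23 seedlings, 38 trays.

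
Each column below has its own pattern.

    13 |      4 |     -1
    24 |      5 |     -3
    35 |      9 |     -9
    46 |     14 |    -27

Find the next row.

57  23  -81

First component goes 13, 24, 35, 46 → 57 (+11 each step).
Second component goes 4, 5, 9, 14 → 23 (each term is the sum of the two before it).
Third component: ×3 each step; -1, -3, -9, -27 → -81.
So the next row is 57  23  -81.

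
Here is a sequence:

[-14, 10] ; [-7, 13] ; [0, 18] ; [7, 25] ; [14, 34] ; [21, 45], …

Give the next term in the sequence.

First entry — +7 each step: -14, -7, 0, 7, 14, 21 → 28.
Second entry: differences are 3, 5, 7, … (increasing by 2 each time); 10, 13, 18, 25, 34, 45 → 58.
Putting it together: [28, 58].

[28, 58]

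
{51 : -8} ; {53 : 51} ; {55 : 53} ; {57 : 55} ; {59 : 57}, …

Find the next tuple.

{61 : 59}

First entry: +2 each step, so 51, 53, 55, 57, 59 → 61.
Second entry goes -8, 51, 53, 55, 57 → 59 (always the previous value of the first entry).
Combining the parts gives {61 : 59}.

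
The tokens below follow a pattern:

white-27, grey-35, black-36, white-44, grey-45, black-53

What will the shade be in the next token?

white

For the shade, repeats white → grey → black: white, grey, black, white, grey, black → white.
Second component goes 27, 35, 36, 44, 45, 53 → 54 (alternating steps +8, +1, +8, +1, …).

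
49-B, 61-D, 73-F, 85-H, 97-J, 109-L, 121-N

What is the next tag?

133-P

First component goes 49, 61, 73, 85, 97, 109, 121 → 133 (+12 each step).
Letter — letters move forward 2 places in the alphabet: B, D, F, H, J, L, N → P.
Putting it together: 133-P.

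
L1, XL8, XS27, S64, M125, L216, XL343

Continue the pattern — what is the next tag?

XS512

Size: repeats L → XL → XS → S → M; L, XL, XS, S, M, L, XL → XS.
Second component goes 1, 8, 27, 64, 125, 216, 343 → 512 (perfect cubes: 1³, 2³, 3³, …).
Combining the parts gives XS512.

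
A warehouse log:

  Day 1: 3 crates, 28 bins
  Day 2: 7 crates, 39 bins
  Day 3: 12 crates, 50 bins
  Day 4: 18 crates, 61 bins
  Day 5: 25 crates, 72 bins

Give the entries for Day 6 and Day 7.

33 crates, 83 bins; 42 crates, 94 bins

Crates — differences are 4, 5, 6, … (increasing by 1 each time): 3, 7, 12, 18, 25 → 33 → 42.
Bins: +11 each step, so 28, 39, 50, 61, 72 → 83 → 94.
Putting the parts together: 33 crates, 83 bins and then 42 crates, 94 bins.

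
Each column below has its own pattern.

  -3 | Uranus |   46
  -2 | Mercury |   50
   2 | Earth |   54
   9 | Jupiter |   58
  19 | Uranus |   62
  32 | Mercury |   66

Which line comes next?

48  Earth  70

First component: differences are 1, 4, 7, … (increasing by 3 each time), so -3, -2, 2, 9, 19, 32 → 48.
Planet: repeats Uranus → Mercury → Earth → Jupiter; Uranus, Mercury, Earth, Jupiter, Uranus, Mercury → Earth.
Third component: 46, 50, 54, 58, 62, 66 → 70 (+4 each step).
So the next line is 48  Earth  70.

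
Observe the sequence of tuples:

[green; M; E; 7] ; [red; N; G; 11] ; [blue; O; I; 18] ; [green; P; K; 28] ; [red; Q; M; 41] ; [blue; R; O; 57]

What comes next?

[green; S; Q; 76]

Colour: repeats green → red → blue, so green, red, blue, green, red, blue → green.
First letter: letters move forward 1 place in the alphabet; M, N, O, P, Q, R → S.
Second letter goes E, G, I, K, M, O → Q (letters move forward 2 places in the alphabet).
Fourth coordinate — differences are 4, 7, 10, … (increasing by 3 each time): 7, 11, 18, 28, 41, 57 → 76.
Putting it together: [green; S; Q; 76].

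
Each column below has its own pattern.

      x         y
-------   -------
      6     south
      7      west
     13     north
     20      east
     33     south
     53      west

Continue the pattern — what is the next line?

86  north

Column x: 6, 7, 13, 20, 33, 53 → 86 (each term is the sum of the two before it).
Column y: south, west, north, east, south, west → north (repeats south → west → north → east).
Combining the parts gives 86  north.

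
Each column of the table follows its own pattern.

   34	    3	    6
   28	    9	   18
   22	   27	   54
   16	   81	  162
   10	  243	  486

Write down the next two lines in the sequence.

4  729  1458; -2  2187  4374

First component goes 34, 28, 22, 16, 10 → 4 → -2 (−6 each step).
Second component: ×3 each step; 3, 9, 27, 81, 243 → 729 → 2187.
Third component: 6, 18, 54, 162, 486 → 1458 → 4374 (always 2 × the second component).
Putting the parts together: 4  729  1458 and then -2  2187  4374.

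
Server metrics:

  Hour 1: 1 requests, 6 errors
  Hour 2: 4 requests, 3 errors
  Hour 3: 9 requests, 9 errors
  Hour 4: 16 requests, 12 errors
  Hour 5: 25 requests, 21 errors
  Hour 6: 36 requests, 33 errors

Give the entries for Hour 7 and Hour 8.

49 requests, 54 errors; 64 requests, 87 errors

For the requests, perfect squares: 1², 2², 3², …: 1, 4, 9, 16, 25, 36 → 49 → 64.
Errors: each term is the sum of the two before it; 6, 3, 9, 12, 21, 33 → 54 → 87.
Putting the parts together: 49 requests, 54 errors and then 64 requests, 87 errors.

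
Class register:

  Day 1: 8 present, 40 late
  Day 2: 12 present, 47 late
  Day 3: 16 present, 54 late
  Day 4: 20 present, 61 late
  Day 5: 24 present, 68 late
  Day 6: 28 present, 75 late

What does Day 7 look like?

Present: 8, 12, 16, 20, 24, 28 → 32 (+4 each step).
Late: +7 each step, so 40, 47, 54, 61, 68, 75 → 82.
So the next row is 32 present, 82 late.

32 present, 82 late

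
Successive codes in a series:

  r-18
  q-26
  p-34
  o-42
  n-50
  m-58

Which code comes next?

For the letter, letters move back 1 place in the alphabet: r, q, p, o, n, m → l.
Second component: 18, 26, 34, 42, 50, 58 → 66 (+8 each step).
So the next code is l-66.

l-66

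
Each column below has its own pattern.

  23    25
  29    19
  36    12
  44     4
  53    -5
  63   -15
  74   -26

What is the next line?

First component: 23, 29, 36, 44, 53, 63, 74 → 86 (differences are 6, 7, 8, … (increasing by 1 each time)).
Second component — together with the first component always sums to 48: 25, 19, 12, 4, -5, -15, -26 → -38.
So the next line is 86  -38.

86  -38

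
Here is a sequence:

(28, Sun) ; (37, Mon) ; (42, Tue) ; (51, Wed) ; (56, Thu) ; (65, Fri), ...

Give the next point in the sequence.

(70, Sat)

First coordinate: 28, 37, 42, 51, 56, 65 → 70 (alternating steps +9, +5, +9, +5, …).
Day goes Sun, Mon, Tue, Wed, Thu, Fri → Sat (runs through the weekdays Mon→Sun).
Combining the parts gives (70, Sat).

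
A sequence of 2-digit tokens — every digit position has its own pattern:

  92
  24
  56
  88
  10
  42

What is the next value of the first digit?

7

First digit — +3 each step, mod 10: 9, 2, 5, 8, 1, 4 → 7.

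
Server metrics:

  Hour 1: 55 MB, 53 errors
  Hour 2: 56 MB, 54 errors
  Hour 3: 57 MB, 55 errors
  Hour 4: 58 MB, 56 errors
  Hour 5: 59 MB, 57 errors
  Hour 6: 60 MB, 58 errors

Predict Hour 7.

MB — +1 each step: 55, 56, 57, 58, 59, 60 → 61.
Errors: always 2 less than the MB, so 53, 54, 55, 56, 57, 58 → 59.
Putting it together: 61 MB, 59 errors.

61 MB, 59 errors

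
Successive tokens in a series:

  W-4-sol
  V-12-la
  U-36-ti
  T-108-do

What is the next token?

S-324-re

Letter goes W, V, U, T → S (letters move back 1 place in the alphabet).
For the second component, ×3 each step: 4, 12, 36, 108 → 324.
Note: sol, la, ti, do → re (runs through the solfège scale do→ti).
So the next token is S-324-re.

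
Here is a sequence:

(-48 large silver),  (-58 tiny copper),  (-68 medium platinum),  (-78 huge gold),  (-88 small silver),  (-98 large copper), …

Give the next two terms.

First value: -48, -58, -68, -78, -88, -98 → -108 → -118 (−10 each step).
Size goes large, tiny, medium, huge, small, large → tiny → medium (repeats large → tiny → medium → huge → small).
Metal: repeats silver → copper → platinum → gold, so silver, copper, platinum, gold, silver, copper → platinum → gold.
Putting the parts together: (-108 tiny platinum) and then (-118 medium gold).

(-108 tiny platinum), (-118 medium gold)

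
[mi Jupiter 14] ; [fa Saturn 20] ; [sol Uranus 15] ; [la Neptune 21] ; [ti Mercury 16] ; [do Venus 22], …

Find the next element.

Note: runs through the solfège scale do→ti; mi, fa, sol, la, ti, do → re.
Planet — runs through the planets Mercury→Neptune: Jupiter, Saturn, Uranus, Neptune, Mercury, Venus → Earth.
Third value — alternating steps +6, −5, +6, −5, …: 14, 20, 15, 21, 16, 22 → 17.
So the next element is [re Earth 17].

[re Earth 17]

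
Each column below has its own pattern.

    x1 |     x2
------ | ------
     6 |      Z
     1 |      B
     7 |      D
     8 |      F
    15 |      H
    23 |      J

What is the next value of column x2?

Column x1: 6, 1, 7, 8, 15, 23 → 38 (each term is the sum of the two before it).
Column x2: Z, B, D, F, H, J → L (letters move forward 2 places in the alphabet, wrapping Z→A).

L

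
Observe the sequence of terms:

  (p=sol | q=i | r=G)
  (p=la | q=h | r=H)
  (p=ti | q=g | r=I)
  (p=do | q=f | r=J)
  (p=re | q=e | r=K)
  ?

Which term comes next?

(p=mi | q=d | r=L)

P: runs through the solfège scale do→ti; sol, la, ti, do, re → mi.
Q — letters move back 1 place in the alphabet: i, h, g, f, e → d.
For the r, letters move forward 1 place in the alphabet: G, H, I, J, K → L.
So the next term is (p=mi | q=d | r=L).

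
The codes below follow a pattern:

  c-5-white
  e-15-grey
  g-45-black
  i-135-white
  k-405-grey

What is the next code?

For the letter, letters move forward 2 places in the alphabet: c, e, g, i, k → m.
Second component: ×3 each step, so 5, 15, 45, 135, 405 → 1215.
Shade: white, grey, black, white, grey → black (repeats white → grey → black).
So the next code is m-1215-black.

m-1215-black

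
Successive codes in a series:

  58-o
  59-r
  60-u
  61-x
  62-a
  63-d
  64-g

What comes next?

First component: +1 each step; 58, 59, 60, 61, 62, 63, 64 → 65.
Letter: letters move forward 3 places in the alphabet, wrapping Z→A, so o, r, u, x, a, d, g → j.
Combining the parts gives 65-j.

65-j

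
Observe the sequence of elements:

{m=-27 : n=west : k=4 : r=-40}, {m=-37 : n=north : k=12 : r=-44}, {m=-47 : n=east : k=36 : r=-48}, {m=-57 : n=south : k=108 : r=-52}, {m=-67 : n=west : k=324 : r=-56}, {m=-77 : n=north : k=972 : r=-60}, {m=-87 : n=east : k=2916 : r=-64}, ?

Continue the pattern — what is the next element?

{m=-97 : n=south : k=8748 : r=-68}

M goes -27, -37, -47, -57, -67, -77, -87 → -97 (−10 each step).
N: repeats west → north → east → south; west, north, east, south, west, north, east → south.
K: ×3 each step, so 4, 12, 36, 108, 324, 972, 2916 → 8748.
R: -40, -44, -48, -52, -56, -60, -64 → -68 (−4 each step).
Combining the parts gives {m=-97 : n=south : k=8748 : r=-68}.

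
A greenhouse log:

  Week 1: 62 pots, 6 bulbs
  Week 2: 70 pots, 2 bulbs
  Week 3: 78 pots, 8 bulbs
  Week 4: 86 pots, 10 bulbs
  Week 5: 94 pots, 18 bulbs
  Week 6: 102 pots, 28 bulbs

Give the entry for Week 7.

Pots: 62, 70, 78, 86, 94, 102 → 110 (+8 each step).
For the bulbs, each term is the sum of the two before it: 6, 2, 8, 10, 18, 28 → 46.
Combining the parts gives 110 pots, 46 bulbs.

110 pots, 46 bulbs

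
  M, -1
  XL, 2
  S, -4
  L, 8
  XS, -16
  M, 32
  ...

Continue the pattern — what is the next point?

Size: M, XL, S, L, XS, M → XL (repeats M → XL → S → L → XS).
Second part: -1, 2, -4, 8, -16, 32 → -64 (×(-2) each step).
Putting it together: XL, -64.

XL, -64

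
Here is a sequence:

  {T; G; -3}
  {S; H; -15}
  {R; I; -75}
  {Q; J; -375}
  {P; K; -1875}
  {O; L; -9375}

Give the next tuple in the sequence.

{N; M; -46875}

First letter goes T, S, R, Q, P, O → N (letters move back 1 place in the alphabet).
For the second letter, letters move forward 1 place in the alphabet: G, H, I, J, K, L → M.
Third value: ×5 each step, so -3, -15, -75, -375, -1875, -9375 → -46875.
So the next tuple is {N; M; -46875}.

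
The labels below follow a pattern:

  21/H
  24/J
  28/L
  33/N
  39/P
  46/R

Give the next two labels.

First component: differences are 3, 4, 5, … (increasing by 1 each time); 21, 24, 28, 33, 39, 46 → 54 → 63.
Letter: letters move forward 2 places in the alphabet, so H, J, L, N, P, R → T → V.
Putting the parts together: 54/T and then 63/V.

54/T, 63/V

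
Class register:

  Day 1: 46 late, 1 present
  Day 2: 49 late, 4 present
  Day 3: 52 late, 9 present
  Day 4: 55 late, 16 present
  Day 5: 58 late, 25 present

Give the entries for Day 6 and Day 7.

61 late, 36 present; 64 late, 49 present

Late — +3 each step: 46, 49, 52, 55, 58 → 61 → 64.
For the present, perfect squares: 1², 2², 3², …: 1, 4, 9, 16, 25 → 36 → 49.
So the next two lines are 61 late, 36 present and 64 late, 49 present.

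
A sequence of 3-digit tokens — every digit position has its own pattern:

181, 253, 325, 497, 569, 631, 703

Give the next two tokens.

875 then 947

For the first digit, +1 each step, mod 10: 1, 2, 3, 4, 5, 6, 7 → 8 → 9.
For the second digit, −3 each step, mod 10: 8, 5, 2, 9, 6, 3, 0 → 7 → 4.
Third digit goes 1, 3, 5, 7, 9, 1, 3 → 5 → 7 (+2 each step, mod 10).
Putting the parts together: 875 and then 947.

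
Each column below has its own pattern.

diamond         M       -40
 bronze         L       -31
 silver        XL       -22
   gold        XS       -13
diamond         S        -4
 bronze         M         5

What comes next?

Rank: diamond, bronze, silver, gold, diamond, bronze → silver (repeats diamond → bronze → silver → gold).
Size: repeats M → L → XL → XS → S, so M, L, XL, XS, S, M → L.
Third component: +9 each step; -40, -31, -22, -13, -4, 5 → 14.
So the next row is silver  L  14.

silver  L  14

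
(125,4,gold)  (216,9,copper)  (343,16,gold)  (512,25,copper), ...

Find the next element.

(729,36,gold)

First coordinate: 125, 216, 343, 512 → 729 (perfect cubes: 5³, 6³, 7³, …).
Second coordinate — perfect squares: 2², 3², 4², …: 4, 9, 16, 25 → 36.
Metal — alternates gold ↔ copper: gold, copper, gold, copper → gold.
So the next element is (729,36,gold).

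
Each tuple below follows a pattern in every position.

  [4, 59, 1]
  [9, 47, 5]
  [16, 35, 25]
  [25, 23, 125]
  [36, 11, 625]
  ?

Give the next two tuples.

First coordinate: 4, 9, 16, 25, 36 → 49 → 64 (perfect squares: 2², 3², 4², …).
Second coordinate goes 59, 47, 35, 23, 11 → -1 → -13 (−12 each step).
Third coordinate: 1, 5, 25, 125, 625 → 3125 → 15625 (×5 each step).
So the next two tuples are [49, -1, 3125] and [64, -13, 15625].

[49, -1, 3125], [64, -13, 15625]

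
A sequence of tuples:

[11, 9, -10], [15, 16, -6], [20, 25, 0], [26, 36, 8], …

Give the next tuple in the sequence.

First component: differences are 4, 5, 6, … (increasing by 1 each time), so 11, 15, 20, 26 → 33.
For the second component, perfect squares: 3², 4², 5², …: 9, 16, 25, 36 → 49.
Third component — differences are 4, 6, 8, … (increasing by 2 each time): -10, -6, 0, 8 → 18.
So the next tuple is [33, 49, 18].

[33, 49, 18]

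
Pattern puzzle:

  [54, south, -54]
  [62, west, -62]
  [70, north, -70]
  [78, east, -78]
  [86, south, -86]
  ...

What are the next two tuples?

First part: 54, 62, 70, 78, 86 → 94 → 102 (+8 each step).
Direction goes south, west, north, east, south → west → north (repeats south → west → north → east).
Third part goes -54, -62, -70, -78, -86 → -94 → -102 (always the negative of the first part).
So the next two tuples are [94, west, -94] and [102, north, -102].

[94, west, -94], [102, north, -102]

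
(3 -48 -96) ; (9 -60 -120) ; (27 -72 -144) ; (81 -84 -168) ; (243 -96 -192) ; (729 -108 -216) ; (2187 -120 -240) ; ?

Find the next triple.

(6561 -132 -264)

First part goes 3, 9, 27, 81, 243, 729, 2187 → 6561 (×3 each step).
Second part — −12 each step: -48, -60, -72, -84, -96, -108, -120 → -132.
Third part: always 2 × the second part; -96, -120, -144, -168, -192, -216, -240 → -264.
So the next triple is (6561 -132 -264).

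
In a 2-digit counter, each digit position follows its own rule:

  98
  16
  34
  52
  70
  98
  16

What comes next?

First digit: 9, 1, 3, 5, 7, 9, 1 → 3 (+2 each step, mod 10).
Second digit: −2 each step, mod 10; 8, 6, 4, 2, 0, 8, 6 → 4.
So the next tag is 34.

34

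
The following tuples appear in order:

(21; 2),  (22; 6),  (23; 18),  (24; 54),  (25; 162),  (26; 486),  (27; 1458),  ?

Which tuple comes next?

(28; 4374)

First value: +1 each step; 21, 22, 23, 24, 25, 26, 27 → 28.
Second value: ×3 each step; 2, 6, 18, 54, 162, 486, 1458 → 4374.
Combining the parts gives (28; 4374).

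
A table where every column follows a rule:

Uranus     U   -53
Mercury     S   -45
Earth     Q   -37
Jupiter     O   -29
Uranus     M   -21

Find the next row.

Planet — repeats Uranus → Mercury → Earth → Jupiter: Uranus, Mercury, Earth, Jupiter, Uranus → Mercury.
Letter goes U, S, Q, O, M → K (letters move back 2 places in the alphabet).
Third component — +8 each step: -53, -45, -37, -29, -21 → -13.
Putting it together: Mercury  K  -13.

Mercury  K  -13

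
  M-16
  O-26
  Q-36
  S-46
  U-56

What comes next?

W-66

Letter — letters move forward 2 places in the alphabet: M, O, Q, S, U → W.
Second component — +10 each step: 16, 26, 36, 46, 56 → 66.
So the next label is W-66.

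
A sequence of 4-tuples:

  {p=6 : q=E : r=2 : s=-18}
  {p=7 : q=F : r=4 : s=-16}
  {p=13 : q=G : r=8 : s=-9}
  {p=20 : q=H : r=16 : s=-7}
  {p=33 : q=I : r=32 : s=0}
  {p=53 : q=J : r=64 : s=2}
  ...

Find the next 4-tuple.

{p=86 : q=K : r=128 : s=9}

P — each term is the sum of the two before it: 6, 7, 13, 20, 33, 53 → 86.
For the q, letters move forward 1 place in the alphabet: E, F, G, H, I, J → K.
R: ×2 each step, so 2, 4, 8, 16, 32, 64 → 128.
S — alternating steps +2, +7, +2, +7, …: -18, -16, -9, -7, 0, 2 → 9.
Putting it together: {p=86 : q=K : r=128 : s=9}.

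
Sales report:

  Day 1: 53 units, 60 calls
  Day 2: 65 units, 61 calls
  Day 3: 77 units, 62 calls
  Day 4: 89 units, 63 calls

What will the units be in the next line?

101

Units: +12 each step, so 53, 65, 77, 89 → 101.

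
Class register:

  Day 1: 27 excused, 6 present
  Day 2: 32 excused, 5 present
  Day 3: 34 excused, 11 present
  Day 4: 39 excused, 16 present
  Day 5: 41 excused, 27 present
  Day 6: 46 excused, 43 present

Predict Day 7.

48 excused, 70 present

For the excused, alternating steps +5, +2, +5, +2, …: 27, 32, 34, 39, 41, 46 → 48.
Present: 6, 5, 11, 16, 27, 43 → 70 (each term is the sum of the two before it).
Combining the parts gives 48 excused, 70 present.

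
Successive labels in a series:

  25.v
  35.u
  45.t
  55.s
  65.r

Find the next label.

First component: +10 each step, so 25, 35, 45, 55, 65 → 75.
Letter: letters move back 1 place in the alphabet; v, u, t, s, r → q.
Putting it together: 75.q.

75.q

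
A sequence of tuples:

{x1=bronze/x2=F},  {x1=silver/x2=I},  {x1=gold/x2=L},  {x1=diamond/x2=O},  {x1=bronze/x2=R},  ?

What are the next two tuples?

{x1=silver/x2=U}, {x1=gold/x2=X}

X1 goes bronze, silver, gold, diamond, bronze → silver → gold (repeats bronze → silver → gold → diamond).
X2 — letters move forward 3 places in the alphabet: F, I, L, O, R → U → X.
Putting the parts together: {x1=silver/x2=U} and then {x1=gold/x2=X}.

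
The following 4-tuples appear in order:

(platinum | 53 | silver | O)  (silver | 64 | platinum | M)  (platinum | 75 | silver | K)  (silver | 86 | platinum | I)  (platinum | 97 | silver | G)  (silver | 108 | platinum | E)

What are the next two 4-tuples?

(platinum | 119 | silver | C), (silver | 130 | platinum | A)

First metal: platinum, silver, platinum, silver, platinum, silver → platinum → silver (alternates platinum ↔ silver).
For the second slot, +11 each step: 53, 64, 75, 86, 97, 108 → 119 → 130.
Second metal: alternates silver ↔ platinum, so silver, platinum, silver, platinum, silver, platinum → silver → platinum.
Letter: O, M, K, I, G, E → C → A (letters move back 2 places in the alphabet).
Putting the parts together: (platinum | 119 | silver | C) and then (silver | 130 | platinum | A).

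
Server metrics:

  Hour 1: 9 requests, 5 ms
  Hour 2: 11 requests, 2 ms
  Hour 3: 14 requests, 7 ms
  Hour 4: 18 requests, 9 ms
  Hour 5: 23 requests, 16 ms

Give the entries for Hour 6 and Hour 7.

Requests: differences are 2, 3, 4, … (increasing by 1 each time); 9, 11, 14, 18, 23 → 29 → 36.
For the ms, each term is the sum of the two before it: 5, 2, 7, 9, 16 → 25 → 41.
So the next two records are 29 requests, 25 ms and 36 requests, 41 ms.

29 requests, 25 ms; 36 requests, 41 ms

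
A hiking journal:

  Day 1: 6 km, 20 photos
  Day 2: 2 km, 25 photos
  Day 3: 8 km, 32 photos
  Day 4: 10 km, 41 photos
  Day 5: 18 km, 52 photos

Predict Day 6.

28 km, 65 photos

Km — each term is the sum of the two before it: 6, 2, 8, 10, 18 → 28.
Photos — differences are 5, 7, 9, … (increasing by 2 each time): 20, 25, 32, 41, 52 → 65.
Combining the parts gives 28 km, 65 photos.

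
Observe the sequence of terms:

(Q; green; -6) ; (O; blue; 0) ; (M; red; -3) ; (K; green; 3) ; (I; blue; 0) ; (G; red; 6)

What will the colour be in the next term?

Colour — repeats green → blue → red: green, blue, red, green, blue, red → green.

green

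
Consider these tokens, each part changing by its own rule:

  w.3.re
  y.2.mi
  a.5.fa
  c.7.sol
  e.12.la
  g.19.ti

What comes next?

i.31.do

Letter: w, y, a, c, e, g → i (letters move forward 2 places in the alphabet, wrapping Z→A).
Second component goes 3, 2, 5, 7, 12, 19 → 31 (each term is the sum of the two before it).
Note: runs through the solfège scale do→ti, so re, mi, fa, sol, la, ti → do.
Putting it together: i.31.do.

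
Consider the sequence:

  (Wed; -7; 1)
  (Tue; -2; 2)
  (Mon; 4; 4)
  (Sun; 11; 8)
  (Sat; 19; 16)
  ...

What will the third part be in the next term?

32

Third part: ×2 each step; 1, 2, 4, 8, 16 → 32.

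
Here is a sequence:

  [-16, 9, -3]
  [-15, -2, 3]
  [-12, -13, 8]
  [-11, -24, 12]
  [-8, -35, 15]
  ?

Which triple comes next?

For the first slot, alternating steps +1, +3, +1, +3, …: -16, -15, -12, -11, -8 → -7.
For the second slot, −11 each step: 9, -2, -13, -24, -35 → -46.
Third slot: differences are 6, 5, 4, … (decreasing by 1 each time); -3, 3, 8, 12, 15 → 17.
So the next triple is [-7, -46, 17].

[-7, -46, 17]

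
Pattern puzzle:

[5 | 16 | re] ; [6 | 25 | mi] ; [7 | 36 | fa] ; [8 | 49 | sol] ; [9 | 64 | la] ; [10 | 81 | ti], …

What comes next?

[11 | 100 | do]

First part goes 5, 6, 7, 8, 9, 10 → 11 (+1 each step).
Second part: perfect squares: 4², 5², 6², …; 16, 25, 36, 49, 64, 81 → 100.
Note — runs through the solfège scale do→ti: re, mi, fa, sol, la, ti → do.
So the next term is [11 | 100 | do].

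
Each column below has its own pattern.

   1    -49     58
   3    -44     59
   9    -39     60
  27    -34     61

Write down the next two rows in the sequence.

81  -29  62; 243  -24  63

First component: ×3 each step; 1, 3, 9, 27 → 81 → 243.
Second component: -49, -44, -39, -34 → -29 → -24 (+5 each step).
Third component: +1 each step; 58, 59, 60, 61 → 62 → 63.
So the next two rows are 81  -29  62 and 243  -24  63.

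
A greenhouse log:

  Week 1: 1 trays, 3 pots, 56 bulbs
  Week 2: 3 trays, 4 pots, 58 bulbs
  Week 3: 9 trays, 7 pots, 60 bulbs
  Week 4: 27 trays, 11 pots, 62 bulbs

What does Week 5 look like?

For the trays, ×3 each step: 1, 3, 9, 27 → 81.
Pots goes 3, 4, 7, 11 → 18 (each term is the sum of the two before it).
For the bulbs, +2 each step: 56, 58, 60, 62 → 64.
So the next record is 81 trays, 18 pots, 64 bulbs.

81 trays, 18 pots, 64 bulbs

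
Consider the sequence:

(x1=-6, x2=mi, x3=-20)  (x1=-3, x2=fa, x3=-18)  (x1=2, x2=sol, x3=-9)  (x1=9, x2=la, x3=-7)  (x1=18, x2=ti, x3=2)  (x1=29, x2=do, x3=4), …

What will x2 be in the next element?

X1: differences are 3, 5, 7, … (increasing by 2 each time), so -6, -3, 2, 9, 18, 29 → 42.
X2 goes mi, fa, sol, la, ti, do → re (runs through the solfège scale do→ti).
X3: alternating steps +2, +9, +2, +9, …; -20, -18, -9, -7, 2, 4 → 13.

re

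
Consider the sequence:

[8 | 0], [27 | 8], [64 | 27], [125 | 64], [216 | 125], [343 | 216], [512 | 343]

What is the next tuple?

First component goes 8, 27, 64, 125, 216, 343, 512 → 729 (perfect cubes: 2³, 3³, 4³, …).
For the second component, always the previous value of the first component: 0, 8, 27, 64, 125, 216, 343 → 512.
Putting it together: [729 | 512].

[729 | 512]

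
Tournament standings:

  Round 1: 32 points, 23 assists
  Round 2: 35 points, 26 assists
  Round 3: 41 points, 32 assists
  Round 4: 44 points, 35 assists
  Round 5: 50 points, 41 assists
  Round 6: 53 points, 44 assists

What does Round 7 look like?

Points: alternating steps +3, +6, +3, +6, …, so 32, 35, 41, 44, 50, 53 → 59.
Assists goes 23, 26, 32, 35, 41, 44 → 50 (always 9 less than the points).
So the next line is 59 points, 50 assists.

59 points, 50 assists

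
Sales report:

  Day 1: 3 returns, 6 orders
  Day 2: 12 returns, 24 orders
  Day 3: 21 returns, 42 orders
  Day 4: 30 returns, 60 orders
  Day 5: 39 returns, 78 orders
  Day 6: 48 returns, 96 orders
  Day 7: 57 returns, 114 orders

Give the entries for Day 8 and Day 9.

Returns — +9 each step: 3, 12, 21, 30, 39, 48, 57 → 66 → 75.
Orders: always 2 × the returns; 6, 24, 42, 60, 78, 96, 114 → 132 → 150.
Putting the parts together: 66 returns, 132 orders and then 75 returns, 150 orders.

66 returns, 132 orders; 75 returns, 150 orders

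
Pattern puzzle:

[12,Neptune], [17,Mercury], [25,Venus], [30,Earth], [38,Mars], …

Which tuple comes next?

First coordinate: alternating steps +5, +8, +5, +8, …, so 12, 17, 25, 30, 38 → 43.
Planet: Neptune, Mercury, Venus, Earth, Mars → Jupiter (runs through the planets Mercury→Neptune).
So the next tuple is [43,Jupiter].

[43,Jupiter]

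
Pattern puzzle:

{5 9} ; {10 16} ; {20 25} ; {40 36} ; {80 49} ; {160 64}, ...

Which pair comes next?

{320 81}

For the first entry, ×2 each step: 5, 10, 20, 40, 80, 160 → 320.
Second entry goes 9, 16, 25, 36, 49, 64 → 81 (perfect squares: 3², 4², 5², …).
Combining the parts gives {320 81}.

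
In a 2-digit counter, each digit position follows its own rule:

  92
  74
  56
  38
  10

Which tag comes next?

First digit: −2 each step, mod 10; 9, 7, 5, 3, 1 → 9.
Second digit: +2 each step, mod 10; 2, 4, 6, 8, 0 → 2.
Putting it together: 92.

92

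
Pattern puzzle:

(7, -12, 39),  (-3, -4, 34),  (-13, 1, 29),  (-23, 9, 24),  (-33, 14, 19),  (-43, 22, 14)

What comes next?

(-53, 27, 9)

First slot: −10 each step, so 7, -3, -13, -23, -33, -43 → -53.
Second slot: alternating steps +8, +5, +8, +5, …; -12, -4, 1, 9, 14, 22 → 27.
Third slot goes 39, 34, 29, 24, 19, 14 → 9 (−5 each step).
So the next element is (-53, 27, 9).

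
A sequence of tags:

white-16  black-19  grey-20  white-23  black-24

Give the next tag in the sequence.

grey-27

Shade: repeats white → black → grey, so white, black, grey, white, black → grey.
Second component: 16, 19, 20, 23, 24 → 27 (alternating steps +3, +1, +3, +1, …).
Combining the parts gives grey-27.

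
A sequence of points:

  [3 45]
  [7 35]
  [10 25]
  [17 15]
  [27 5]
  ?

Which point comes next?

First value — each term is the sum of the two before it: 3, 7, 10, 17, 27 → 44.
Second value: −10 each step; 45, 35, 25, 15, 5 → -5.
Combining the parts gives [44 -5].

[44 -5]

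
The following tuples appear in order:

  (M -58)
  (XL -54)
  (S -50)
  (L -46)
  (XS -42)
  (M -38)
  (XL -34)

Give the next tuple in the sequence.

Size — repeats M → XL → S → L → XS: M, XL, S, L, XS, M, XL → S.
Second coordinate: +4 each step, so -58, -54, -50, -46, -42, -38, -34 → -30.
Putting it together: (S -30).

(S -30)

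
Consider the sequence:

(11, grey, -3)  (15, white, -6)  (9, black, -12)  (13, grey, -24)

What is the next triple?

For the first part, alternating steps +4, −6, +4, −6, …: 11, 15, 9, 13 → 7.
For the shade, repeats grey → white → black: grey, white, black, grey → white.
Third part: -3, -6, -12, -24 → -48 (×2 each step).
So the next triple is (7, white, -48).

(7, white, -48)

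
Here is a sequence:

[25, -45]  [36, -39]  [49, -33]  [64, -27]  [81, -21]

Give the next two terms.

[100, -15], [121, -9]

First entry: perfect squares: 5², 6², 7², …; 25, 36, 49, 64, 81 → 100 → 121.
Second entry: +6 each step, so -45, -39, -33, -27, -21 → -15 → -9.
So the next two terms are [100, -15] and [121, -9].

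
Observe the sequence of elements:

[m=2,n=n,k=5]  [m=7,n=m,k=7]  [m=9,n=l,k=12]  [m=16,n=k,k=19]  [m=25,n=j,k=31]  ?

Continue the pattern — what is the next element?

[m=41,n=i,k=50]

M goes 2, 7, 9, 16, 25 → 41 (each term is the sum of the two before it).
N: letters move back 1 place in the alphabet; n, m, l, k, j → i.
K: each term is the sum of the two before it, so 5, 7, 12, 19, 31 → 50.
Combining the parts gives [m=41,n=i,k=50].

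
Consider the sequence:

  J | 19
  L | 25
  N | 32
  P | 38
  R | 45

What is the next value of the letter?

T

Letter: letters move forward 2 places in the alphabet, so J, L, N, P, R → T.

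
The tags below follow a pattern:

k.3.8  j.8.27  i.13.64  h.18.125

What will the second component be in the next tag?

Second component: +5 each step, so 3, 8, 13, 18 → 23.

23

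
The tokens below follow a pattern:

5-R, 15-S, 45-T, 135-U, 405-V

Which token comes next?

For the first component, ×3 each step: 5, 15, 45, 135, 405 → 1215.
Letter — letters move forward 1 place in the alphabet: R, S, T, U, V → W.
Combining the parts gives 1215-W.

1215-W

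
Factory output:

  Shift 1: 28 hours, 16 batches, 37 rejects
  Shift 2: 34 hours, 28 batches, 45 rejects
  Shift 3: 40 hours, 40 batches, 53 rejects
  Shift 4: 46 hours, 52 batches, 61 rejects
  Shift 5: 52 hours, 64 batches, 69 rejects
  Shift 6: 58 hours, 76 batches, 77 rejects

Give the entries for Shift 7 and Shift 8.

Hours goes 28, 34, 40, 46, 52, 58 → 64 → 70 (+6 each step).
Batches: +12 each step; 16, 28, 40, 52, 64, 76 → 88 → 100.
Rejects: +8 each step, so 37, 45, 53, 61, 69, 77 → 85 → 93.
Putting the parts together: 64 hours, 88 batches, 85 rejects and then 70 hours, 100 batches, 93 rejects.

64 hours, 88 batches, 85 rejects; 70 hours, 100 batches, 93 rejects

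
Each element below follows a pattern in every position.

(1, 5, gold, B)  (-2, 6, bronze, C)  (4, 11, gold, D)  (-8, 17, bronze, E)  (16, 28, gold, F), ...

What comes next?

(-32, 45, bronze, G)

For the first part, ×(-2) each step: 1, -2, 4, -8, 16 → -32.
Second part: 5, 6, 11, 17, 28 → 45 (each term is the sum of the two before it).
Rank goes gold, bronze, gold, bronze, gold → bronze (alternates gold ↔ bronze).
Letter: letters move forward 1 place in the alphabet, so B, C, D, E, F → G.
So the next element is (-32, 45, bronze, G).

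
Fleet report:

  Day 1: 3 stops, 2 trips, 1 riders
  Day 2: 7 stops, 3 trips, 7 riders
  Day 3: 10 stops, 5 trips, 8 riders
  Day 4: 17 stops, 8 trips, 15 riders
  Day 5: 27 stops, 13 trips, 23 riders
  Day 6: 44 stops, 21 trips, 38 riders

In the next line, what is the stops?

71

Stops: 3, 7, 10, 17, 27, 44 → 71 (each term is the sum of the two before it).
Trips: each term is the sum of the two before it, so 2, 3, 5, 8, 13, 21 → 34.
For the riders, each term is the sum of the two before it: 1, 7, 8, 15, 23, 38 → 61.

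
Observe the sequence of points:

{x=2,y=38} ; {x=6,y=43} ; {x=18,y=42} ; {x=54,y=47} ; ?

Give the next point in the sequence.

X: 2, 6, 18, 54 → 162 (×3 each step).
Y: alternating steps +5, −1, +5, −1, …; 38, 43, 42, 47 → 46.
So the next point is {x=162,y=46}.

{x=162,y=46}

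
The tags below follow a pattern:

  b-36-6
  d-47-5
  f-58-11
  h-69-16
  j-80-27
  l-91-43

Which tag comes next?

Letter: letters move forward 2 places in the alphabet, so b, d, f, h, j, l → n.
For the second component, +11 each step: 36, 47, 58, 69, 80, 91 → 102.
For the third component, each term is the sum of the two before it: 6, 5, 11, 16, 27, 43 → 70.
Putting it together: n-102-70.

n-102-70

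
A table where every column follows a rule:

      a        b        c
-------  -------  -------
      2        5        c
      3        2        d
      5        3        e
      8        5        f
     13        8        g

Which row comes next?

Column a goes 2, 3, 5, 8, 13 → 21 (each term is the sum of the two before it).
For the column b, always the previous value of the column a: 5, 2, 3, 5, 8 → 13.
For the column c, letters move forward 1 place in the alphabet: c, d, e, f, g → h.
Putting it together: 21  13  h.

21  13  h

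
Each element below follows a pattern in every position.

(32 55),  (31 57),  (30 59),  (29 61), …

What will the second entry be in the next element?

First entry: 32, 31, 30, 29 → 28 (−1 each step).
Second entry: +2 each step; 55, 57, 59, 61 → 63.

63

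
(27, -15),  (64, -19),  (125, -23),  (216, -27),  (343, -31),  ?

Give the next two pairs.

First value: 27, 64, 125, 216, 343 → 512 → 729 (perfect cubes: 3³, 4³, 5³, …).
For the second value, −4 each step: -15, -19, -23, -27, -31 → -35 → -39.
So the next two pairs are (512, -35) and (729, -39).

(512, -35), (729, -39)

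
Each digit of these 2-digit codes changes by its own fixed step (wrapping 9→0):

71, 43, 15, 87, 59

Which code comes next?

First digit — −3 each step, mod 10: 7, 4, 1, 8, 5 → 2.
Second digit: +2 each step, mod 10, so 1, 3, 5, 7, 9 → 1.
Combining the parts gives 21.

21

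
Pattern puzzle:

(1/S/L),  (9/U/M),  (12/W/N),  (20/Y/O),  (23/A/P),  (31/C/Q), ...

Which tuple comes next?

For the first part, alternating steps +8, +3, +8, +3, …: 1, 9, 12, 20, 23, 31 → 34.
First letter: letters move forward 2 places in the alphabet, wrapping Z→A, so S, U, W, Y, A, C → E.
Second letter: letters move forward 1 place in the alphabet; L, M, N, O, P, Q → R.
Putting it together: (34/E/R).

(34/E/R)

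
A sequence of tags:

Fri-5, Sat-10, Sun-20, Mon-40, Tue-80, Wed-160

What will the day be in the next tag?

Day: Fri, Sat, Sun, Mon, Tue, Wed → Thu (runs through the weekdays Mon→Sun).

Thu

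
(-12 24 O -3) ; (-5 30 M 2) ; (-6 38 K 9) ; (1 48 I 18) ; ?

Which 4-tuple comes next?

(0 60 G 29)

First coordinate: alternating steps +7, −1, +7, −1, …, so -12, -5, -6, 1 → 0.
Second coordinate: differences are 6, 8, 10, … (increasing by 2 each time), so 24, 30, 38, 48 → 60.
For the letter, letters move back 2 places in the alphabet: O, M, K, I → G.
For the fourth coordinate, differences are 5, 7, 9, … (increasing by 2 each time): -3, 2, 9, 18 → 29.
Combining the parts gives (0 60 G 29).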